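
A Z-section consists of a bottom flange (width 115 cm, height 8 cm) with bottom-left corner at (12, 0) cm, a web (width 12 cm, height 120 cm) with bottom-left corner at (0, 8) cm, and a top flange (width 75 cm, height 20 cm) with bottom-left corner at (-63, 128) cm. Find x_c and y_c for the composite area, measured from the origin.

x_c = 8.89 cm, y_c = 79.95 cm

bottom flange: A = 115 × 8 = 920.00, centroid at (69.50, 4.00).
web: A = 12 × 120 = 1440.00, centroid at (6.00, 68.00).
top flange: A = 75 × 20 = 1500.00, centroid at (-25.50, 138.00).
ΣA = 3860.00 cm², ΣAx_c = 34330.00 cm³, ΣAy_c = 308600.00 cm³.
x_c = 34330.00/3860.00 = 8.89 cm; y_c = 308600.00/3860.00 = 79.95 cm.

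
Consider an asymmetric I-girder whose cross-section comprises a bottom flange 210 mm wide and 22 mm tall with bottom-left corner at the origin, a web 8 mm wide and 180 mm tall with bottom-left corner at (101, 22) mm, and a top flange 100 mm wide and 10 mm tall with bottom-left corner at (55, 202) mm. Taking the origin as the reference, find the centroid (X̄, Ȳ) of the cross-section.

bottom flange: A = 210 × 22 = 4620.00, centroid at (105.00, 11.00).
web: A = 8 × 180 = 1440.00, centroid at (105.00, 112.00).
top flange: A = 100 × 10 = 1000.00, centroid at (105.00, 207.00).
ΣA = 7060.00 mm²
ΣAX̄ = (4620.00)(105.00) + (1440.00)(105.00) + (1000.00)(105.00) = 741300.00 mm³
ΣAȲ = (4620.00)(11.00) + (1440.00)(112.00) + (1000.00)(207.00) = 419100.00 mm³
X̄ = 741300.00 / 7060.00 = 105.00 mm
Ȳ = 419100.00 / 7060.00 = 59.36 mm

X̄ = 105.00 mm, Ȳ = 59.36 mm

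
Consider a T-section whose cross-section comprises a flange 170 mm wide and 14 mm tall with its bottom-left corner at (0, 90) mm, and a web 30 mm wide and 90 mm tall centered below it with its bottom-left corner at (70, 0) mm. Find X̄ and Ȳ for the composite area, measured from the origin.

Part | A | x̄ᵢ | ȳᵢ | A·x̄ᵢ | A·ȳᵢ
web | 2700.00 | 85.00 | 45.00 | 229500.00 | 121500.00
flange | 2380.00 | 85.00 | 97.00 | 202300.00 | 230860.00
Σ | 5080.00 |  |  | 431800.00 | 352360.00
X̄ = 431800.00 / 5080.00 = 85.00 mm
Ȳ = 352360.00 / 5080.00 = 69.36 mm

X̄ = 85.00 mm, Ȳ = 69.36 mm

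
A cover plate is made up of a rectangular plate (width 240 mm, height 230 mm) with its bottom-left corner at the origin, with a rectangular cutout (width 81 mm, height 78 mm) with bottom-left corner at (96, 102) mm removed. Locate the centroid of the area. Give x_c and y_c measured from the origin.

x_c = 117.87 mm, y_c = 111.64 mm

plate: A = 240 × 230 = 55200.00, centroid at (120.00, 115.00).
hole: A = −(81 × 78) = -6318.00, centroid at (136.50, 141.00).
ΣA = 48882.00 mm²
ΣAx_c = (55200.00)(120.00) + (-6318.00)(136.50) = 5761593.00 mm³
ΣAy_c = (55200.00)(115.00) + (-6318.00)(141.00) = 5457162.00 mm³
x_c = 5761593.00 / 48882.00 = 117.87 mm
y_c = 5457162.00 / 48882.00 = 111.64 mm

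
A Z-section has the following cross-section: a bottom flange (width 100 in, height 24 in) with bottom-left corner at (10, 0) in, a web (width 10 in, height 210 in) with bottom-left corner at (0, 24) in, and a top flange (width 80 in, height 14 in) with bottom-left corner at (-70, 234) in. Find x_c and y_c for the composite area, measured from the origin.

bottom flange: A = 100 × 24 = 2400.00, centroid at (60.00, 12.00).
web: A = 10 × 210 = 2100.00, centroid at (5.00, 129.00).
top flange: A = 80 × 14 = 1120.00, centroid at (-30.00, 241.00).
ΣA = 5620.00 in², ΣAx_c = 120900.00 in³, ΣAy_c = 569620.00 in³.
x_c = 120900.00/5620.00 = 21.51 in; y_c = 569620.00/5620.00 = 101.36 in.

x_c = 21.51 in, y_c = 101.36 in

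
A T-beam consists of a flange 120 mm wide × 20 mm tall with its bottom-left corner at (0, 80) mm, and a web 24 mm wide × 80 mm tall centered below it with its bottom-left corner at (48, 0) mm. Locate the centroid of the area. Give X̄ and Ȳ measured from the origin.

web: A = 24 × 80 = 1920.00, centroid at (60.00, 40.00).
flange: A = 120 × 20 = 2400.00, centroid at (60.00, 90.00).
ΣA = 4320.00 mm²
ΣAX̄ = (1920.00)(60.00) + (2400.00)(60.00) = 259200.00 mm³
ΣAȲ = (1920.00)(40.00) + (2400.00)(90.00) = 292800.00 mm³
X̄ = 259200.00 / 4320.00 = 60.00 mm
Ȳ = 292800.00 / 4320.00 = 67.78 mm

X̄ = 60.00 mm, Ȳ = 67.78 mm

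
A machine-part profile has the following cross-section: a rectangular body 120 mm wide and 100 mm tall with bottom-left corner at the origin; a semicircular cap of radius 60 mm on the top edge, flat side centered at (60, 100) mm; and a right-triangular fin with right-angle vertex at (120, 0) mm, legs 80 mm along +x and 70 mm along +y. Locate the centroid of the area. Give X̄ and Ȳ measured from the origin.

rectangular body: A = 120 × 100 = 12000.00, centroid at (60.00, 50.00).
semicircular top: A = ½π·60² = 5654.87, centroid at (60.00, 125.46).
triangular fin: A = ½·80·70 = 2800.00, centroid at (146.67, 23.33).
ΣA = 20454.87 mm²
ΣAX̄ = (12000.00)(60.00) + (5654.87)(60.00) + (2800.00)(146.67) = 1469958.67 mm³
ΣAȲ = (12000.00)(50.00) + (5654.87)(125.46) + (2800.00)(23.33) = 1374820.01 mm³
X̄ = 1469958.67 / 20454.87 = 71.86 mm
Ȳ = 1374820.01 / 20454.87 = 67.21 mm

X̄ = 71.86 mm, Ȳ = 67.21 mm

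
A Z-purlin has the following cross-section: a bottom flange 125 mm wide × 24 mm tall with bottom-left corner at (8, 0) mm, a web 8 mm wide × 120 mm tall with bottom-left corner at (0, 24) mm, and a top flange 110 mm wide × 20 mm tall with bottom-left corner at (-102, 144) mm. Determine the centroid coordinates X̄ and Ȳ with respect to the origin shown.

bottom flange: A = 125 × 24 = 3000.00, centroid at (70.50, 12.00).
web: A = 8 × 120 = 960.00, centroid at (4.00, 84.00).
top flange: A = 110 × 20 = 2200.00, centroid at (-47.00, 154.00).
ΣA = 6160.00 mm²
ΣAX̄ = (3000.00)(70.50) + (960.00)(4.00) + (2200.00)(-47.00) = 111940.00 mm³
ΣAȲ = (3000.00)(12.00) + (960.00)(84.00) + (2200.00)(154.00) = 455440.00 mm³
X̄ = 111940.00 / 6160.00 = 18.17 mm
Ȳ = 455440.00 / 6160.00 = 73.94 mm

X̄ = 18.17 mm, Ȳ = 73.94 mm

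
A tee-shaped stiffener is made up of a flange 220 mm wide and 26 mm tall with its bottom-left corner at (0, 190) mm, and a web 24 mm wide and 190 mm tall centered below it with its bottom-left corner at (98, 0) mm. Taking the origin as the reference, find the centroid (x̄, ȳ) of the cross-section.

x̄ = 110.00 mm, ȳ = 155.09 mm

web: A = 24 × 190 = 4560.00, centroid at (110.00, 95.00).
flange: A = 220 × 26 = 5720.00, centroid at (110.00, 203.00).
ΣA = 10280.00 mm², ΣAx̄ = 1130800.00 mm³, ΣAȳ = 1594360.00 mm³.
x̄ = 1130800.00/10280.00 = 110.00 mm; ȳ = 1594360.00/10280.00 = 155.09 mm.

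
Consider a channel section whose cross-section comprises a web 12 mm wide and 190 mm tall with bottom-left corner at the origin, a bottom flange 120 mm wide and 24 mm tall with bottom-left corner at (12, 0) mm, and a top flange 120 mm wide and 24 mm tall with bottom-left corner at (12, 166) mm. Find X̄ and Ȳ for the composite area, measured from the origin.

Part | A | x̄ᵢ | ȳᵢ | A·x̄ᵢ | A·ȳᵢ
web | 2280.00 | 6.00 | 95.00 | 13680.00 | 216600.00
bottom flange | 2880.00 | 72.00 | 12.00 | 207360.00 | 34560.00
top flange | 2880.00 | 72.00 | 178.00 | 207360.00 | 512640.00
Σ | 8040.00 |  |  | 428400.00 | 763800.00
X̄ = 428400.00 / 8040.00 = 53.28 mm
Ȳ = 763800.00 / 8040.00 = 95.00 mm

X̄ = 53.28 mm, Ȳ = 95.00 mm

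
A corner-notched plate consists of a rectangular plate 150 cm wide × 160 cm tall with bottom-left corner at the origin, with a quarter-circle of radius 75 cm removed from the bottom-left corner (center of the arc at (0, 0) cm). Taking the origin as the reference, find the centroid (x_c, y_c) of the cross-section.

x_c = 84.74 cm, y_c = 90.87 cm

plate: A = 150 × 160 = 24000.00, centroid at (75.00, 80.00).
removed quarter-circle: A = −¼π·75² = -4417.86, centroid at (31.83, 31.83).
ΣA = 19582.14 cm²
ΣAx_c = (24000.00)(75.00) + (-4417.86)(31.83) = 1659375.00 cm³
ΣAy_c = (24000.00)(80.00) + (-4417.86)(31.83) = 1779375.00 cm³
x_c = 1659375.00 / 19582.14 = 84.74 cm
y_c = 1779375.00 / 19582.14 = 90.87 cm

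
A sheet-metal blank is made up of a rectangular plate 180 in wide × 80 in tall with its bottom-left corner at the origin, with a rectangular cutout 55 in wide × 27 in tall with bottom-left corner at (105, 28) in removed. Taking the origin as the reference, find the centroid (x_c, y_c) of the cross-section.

plate: A = 180 × 80 = 14400.00, centroid at (90.00, 40.00).
hole: A = −(55 × 27) = -1485.00, centroid at (132.50, 41.50).
ΣA = 12915.00 in²
ΣAx_c = (14400.00)(90.00) + (-1485.00)(132.50) = 1099237.50 in³
ΣAy_c = (14400.00)(40.00) + (-1485.00)(41.50) = 514372.50 in³
x_c = 1099237.50 / 12915.00 = 85.11 in
y_c = 514372.50 / 12915.00 = 39.83 in

x_c = 85.11 in, y_c = 39.83 in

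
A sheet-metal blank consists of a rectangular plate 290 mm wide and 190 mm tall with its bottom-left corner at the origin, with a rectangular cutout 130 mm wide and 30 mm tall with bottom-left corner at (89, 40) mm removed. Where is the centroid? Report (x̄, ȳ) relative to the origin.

Part | A | x̄ᵢ | ȳᵢ | A·x̄ᵢ | A·ȳᵢ
plate | 55100.00 | 145.00 | 95.00 | 7989500.00 | 5234500.00
hole | -3900.00 | 154.00 | 55.00 | -600600.00 | -214500.00
Σ | 51200.00 |  |  | 7388900.00 | 5020000.00
x̄ = 7388900.00 / 51200.00 = 144.31 mm
ȳ = 5020000.00 / 51200.00 = 98.05 mm

x̄ = 144.31 mm, ȳ = 98.05 mm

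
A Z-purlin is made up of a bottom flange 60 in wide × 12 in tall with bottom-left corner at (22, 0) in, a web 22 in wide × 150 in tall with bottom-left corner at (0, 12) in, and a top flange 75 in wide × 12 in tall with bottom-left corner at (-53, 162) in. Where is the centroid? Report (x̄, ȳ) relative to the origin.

Part | A | x̄ᵢ | ȳᵢ | A·x̄ᵢ | A·ȳᵢ
bottom flange | 720.00 | 52.00 | 6.00 | 37440.00 | 4320.00
web | 3300.00 | 11.00 | 87.00 | 36300.00 | 287100.00
top flange | 900.00 | -15.50 | 168.00 | -13950.00 | 151200.00
Σ | 4920.00 |  |  | 59790.00 | 442620.00
x̄ = 59790.00 / 4920.00 = 12.15 in
ȳ = 442620.00 / 4920.00 = 89.96 in

x̄ = 12.15 in, ȳ = 89.96 in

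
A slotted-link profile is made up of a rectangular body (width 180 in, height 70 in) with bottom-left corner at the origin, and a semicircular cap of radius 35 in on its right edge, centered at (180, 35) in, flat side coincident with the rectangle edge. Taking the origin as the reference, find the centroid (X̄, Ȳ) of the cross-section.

X̄ = 103.89 in, Ȳ = 35.00 in

Part | A | x̄ᵢ | ȳᵢ | A·x̄ᵢ | A·ȳᵢ
rectangular body | 12600.00 | 90.00 | 35.00 | 1134000.00 | 441000.00
semicircular end | 1924.23 | 194.85 | 35.00 | 374943.92 | 67347.89
Σ | 14524.23 |  |  | 1508943.92 | 508347.89
X̄ = 1508943.92 / 14524.23 = 103.89 in
Ȳ = 508347.89 / 14524.23 = 35.00 in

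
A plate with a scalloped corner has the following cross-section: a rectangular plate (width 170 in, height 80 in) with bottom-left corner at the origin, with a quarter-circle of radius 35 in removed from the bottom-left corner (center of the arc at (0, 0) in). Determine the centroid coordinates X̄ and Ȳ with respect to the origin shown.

plate: A = 170 × 80 = 13600.00, centroid at (85.00, 40.00).
removed quarter-circle: A = −¼π·35² = -962.11, centroid at (14.85, 14.85).
ΣA = 12637.89 in²
ΣAX̄ = (13600.00)(85.00) + (-962.11)(14.85) = 1141708.33 in³
ΣAȲ = (13600.00)(40.00) + (-962.11)(14.85) = 529708.33 in³
X̄ = 1141708.33 / 12637.89 = 90.34 in
Ȳ = 529708.33 / 12637.89 = 41.91 in

X̄ = 90.34 in, Ȳ = 41.91 in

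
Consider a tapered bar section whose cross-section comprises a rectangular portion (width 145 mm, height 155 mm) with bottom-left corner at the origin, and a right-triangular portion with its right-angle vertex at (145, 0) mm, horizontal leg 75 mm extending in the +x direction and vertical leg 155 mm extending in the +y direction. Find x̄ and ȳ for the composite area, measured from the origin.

x̄ = 92.53 mm, ȳ = 72.19 mm

rectangular portion: A = 145 × 155 = 22475.00, centroid at (72.50, 77.50).
triangular portion: A = ½·75·155 = 5812.50, centroid at (170.00, 51.67).
ΣA = 28287.50 mm²
ΣAx̄ = (22475.00)(72.50) + (5812.50)(170.00) = 2617562.50 mm³
ΣAȳ = (22475.00)(77.50) + (5812.50)(51.67) = 2042125.00 mm³
x̄ = 2617562.50 / 28287.50 = 92.53 mm
ȳ = 2042125.00 / 28287.50 = 72.19 mm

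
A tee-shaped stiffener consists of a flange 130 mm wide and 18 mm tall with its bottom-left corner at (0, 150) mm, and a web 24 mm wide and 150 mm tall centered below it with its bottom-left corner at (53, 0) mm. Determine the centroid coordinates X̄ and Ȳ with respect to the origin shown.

X̄ = 65.00 mm, Ȳ = 108.09 mm

web: A = 24 × 150 = 3600.00, centroid at (65.00, 75.00).
flange: A = 130 × 18 = 2340.00, centroid at (65.00, 159.00).
ΣA = 5940.00 mm²
ΣAX̄ = (3600.00)(65.00) + (2340.00)(65.00) = 386100.00 mm³
ΣAȲ = (3600.00)(75.00) + (2340.00)(159.00) = 642060.00 mm³
X̄ = 386100.00 / 5940.00 = 65.00 mm
Ȳ = 642060.00 / 5940.00 = 108.09 mm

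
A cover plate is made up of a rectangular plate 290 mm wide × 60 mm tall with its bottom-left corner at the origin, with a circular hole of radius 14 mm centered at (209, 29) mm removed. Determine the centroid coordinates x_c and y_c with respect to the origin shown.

x_c = 142.65 mm, y_c = 30.04 mm

plate: A = 290 × 60 = 17400.00, centroid at (145.00, 30.00).
hole: A = −π·14² = -615.75, centroid at (209.00, 29.00).
ΣA = 16784.25 mm², ΣAx_c = 2394307.80 mm³, ΣAy_c = 504143.19 mm³.
x_c = 2394307.80/16784.25 = 142.65 mm; y_c = 504143.19/16784.25 = 30.04 mm.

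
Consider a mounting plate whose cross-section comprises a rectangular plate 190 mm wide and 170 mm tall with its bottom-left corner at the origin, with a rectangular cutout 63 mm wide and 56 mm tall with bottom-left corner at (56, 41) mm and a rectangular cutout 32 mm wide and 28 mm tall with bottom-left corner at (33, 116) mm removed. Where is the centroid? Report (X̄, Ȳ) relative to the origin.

plate: A = 190 × 170 = 32300.00, centroid at (95.00, 85.00).
hole 1: A = −(63 × 56) = -3528.00, centroid at (87.50, 69.00).
hole 2: A = −(32 × 28) = -896.00, centroid at (49.00, 130.00).
ΣA = 27876.00 mm², ΣAX̄ = 2715896.00 mm³, ΣAȲ = 2385588.00 mm³.
X̄ = 2715896.00/27876.00 = 97.43 mm; Ȳ = 2385588.00/27876.00 = 85.58 mm.

X̄ = 97.43 mm, Ȳ = 85.58 mm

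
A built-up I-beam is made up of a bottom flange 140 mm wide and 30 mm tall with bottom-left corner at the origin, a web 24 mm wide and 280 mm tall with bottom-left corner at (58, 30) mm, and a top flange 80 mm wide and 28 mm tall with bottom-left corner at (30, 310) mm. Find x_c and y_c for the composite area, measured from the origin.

bottom flange: A = 140 × 30 = 4200.00, centroid at (70.00, 15.00).
web: A = 24 × 280 = 6720.00, centroid at (70.00, 170.00).
top flange: A = 80 × 28 = 2240.00, centroid at (70.00, 324.00).
ΣA = 13160.00 mm², ΣAx_c = 921200.00 mm³, ΣAy_c = 1931160.00 mm³.
x_c = 921200.00/13160.00 = 70.00 mm; y_c = 1931160.00/13160.00 = 146.74 mm.

x_c = 70.00 mm, y_c = 146.74 mm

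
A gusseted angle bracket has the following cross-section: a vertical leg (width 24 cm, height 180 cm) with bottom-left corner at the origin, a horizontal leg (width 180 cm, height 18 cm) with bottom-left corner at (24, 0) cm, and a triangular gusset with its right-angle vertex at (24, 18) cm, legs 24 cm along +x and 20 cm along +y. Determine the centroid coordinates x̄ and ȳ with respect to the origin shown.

x̄ = 54.98 cm, ȳ = 54.34 cm

vertical leg: A = 24 × 180 = 4320.00, centroid at (12.00, 90.00).
horizontal leg: A = 180 × 18 = 3240.00, centroid at (114.00, 9.00).
gusset: A = ½·24·20 = 240.00, centroid at (32.00, 24.67).
ΣA = 7800.00 cm²
ΣAx̄ = (4320.00)(12.00) + (3240.00)(114.00) + (240.00)(32.00) = 428880.00 cm³
ΣAȳ = (4320.00)(90.00) + (3240.00)(9.00) + (240.00)(24.67) = 423880.00 cm³
x̄ = 428880.00 / 7800.00 = 54.98 cm
ȳ = 423880.00 / 7800.00 = 54.34 cm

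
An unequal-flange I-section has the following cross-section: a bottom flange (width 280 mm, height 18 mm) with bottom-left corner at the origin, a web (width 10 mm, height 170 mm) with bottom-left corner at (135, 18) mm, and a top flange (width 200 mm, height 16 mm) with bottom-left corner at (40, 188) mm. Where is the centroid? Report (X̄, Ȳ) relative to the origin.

Part | A | x̄ᵢ | ȳᵢ | A·x̄ᵢ | A·ȳᵢ
bottom flange | 5040.00 | 140.00 | 9.00 | 705600.00 | 45360.00
web | 1700.00 | 140.00 | 103.00 | 238000.00 | 175100.00
top flange | 3200.00 | 140.00 | 196.00 | 448000.00 | 627200.00
Σ | 9940.00 |  |  | 1391600.00 | 847660.00
X̄ = 1391600.00 / 9940.00 = 140.00 mm
Ȳ = 847660.00 / 9940.00 = 85.28 mm

X̄ = 140.00 mm, Ȳ = 85.28 mm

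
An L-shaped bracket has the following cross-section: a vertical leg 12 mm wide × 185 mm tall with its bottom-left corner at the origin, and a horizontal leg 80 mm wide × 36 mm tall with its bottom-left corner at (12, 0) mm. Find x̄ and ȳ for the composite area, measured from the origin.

x̄ = 31.98 mm, ȳ = 50.43 mm

Part | A | x̄ᵢ | ȳᵢ | A·x̄ᵢ | A·ȳᵢ
vertical leg | 2220.00 | 6.00 | 92.50 | 13320.00 | 205350.00
horizontal leg | 2880.00 | 52.00 | 18.00 | 149760.00 | 51840.00
Σ | 5100.00 |  |  | 163080.00 | 257190.00
x̄ = 163080.00 / 5100.00 = 31.98 mm
ȳ = 257190.00 / 5100.00 = 50.43 mm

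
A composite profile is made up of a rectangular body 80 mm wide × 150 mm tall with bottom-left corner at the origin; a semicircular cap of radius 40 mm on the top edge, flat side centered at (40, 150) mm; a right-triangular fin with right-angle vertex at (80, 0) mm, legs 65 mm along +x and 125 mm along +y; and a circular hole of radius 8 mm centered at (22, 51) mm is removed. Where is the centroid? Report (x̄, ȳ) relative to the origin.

x̄ = 53.83 mm, ȳ = 80.47 mm

rectangular body: A = 80 × 150 = 12000.00, centroid at (40.00, 75.00).
semicircular top: A = ½π·40² = 2513.27, centroid at (40.00, 166.98).
triangular fin: A = ½·65·125 = 4062.50, centroid at (101.67, 41.67).
hole: A = −π·8² = -201.06, centroid at (22.00, 51.00).
ΣA = 18374.71 mm²
ΣAx̄ = (12000.00)(40.00) + (2513.27)(40.00) + (4062.50)(101.67) + (-201.06)(22.00) = 989128.44 mm³
ΣAȳ = (12000.00)(75.00) + (2513.27)(166.98) + (4062.50)(41.67) + (-201.06)(51.00) = 1478674.46 mm³
x̄ = 989128.44 / 18374.71 = 53.83 mm
ȳ = 1478674.46 / 18374.71 = 80.47 mm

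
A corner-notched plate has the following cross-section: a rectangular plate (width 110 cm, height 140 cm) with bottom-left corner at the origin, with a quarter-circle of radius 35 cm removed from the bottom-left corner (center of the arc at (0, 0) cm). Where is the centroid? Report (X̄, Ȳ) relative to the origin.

plate: A = 110 × 140 = 15400.00, centroid at (55.00, 70.00).
removed quarter-circle: A = −¼π·35² = -962.11, centroid at (14.85, 14.85).
ΣA = 14437.89 cm²
ΣAX̄ = (15400.00)(55.00) + (-962.11)(14.85) = 832708.33 cm³
ΣAȲ = (15400.00)(70.00) + (-962.11)(14.85) = 1063708.33 cm³
X̄ = 832708.33 / 14437.89 = 57.68 cm
Ȳ = 1063708.33 / 14437.89 = 73.67 cm

X̄ = 57.68 cm, Ȳ = 73.67 cm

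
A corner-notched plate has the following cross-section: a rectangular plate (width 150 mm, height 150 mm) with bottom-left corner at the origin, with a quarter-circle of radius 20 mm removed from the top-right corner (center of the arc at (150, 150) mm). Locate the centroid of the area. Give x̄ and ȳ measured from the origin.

x̄ = 74.06 mm, ȳ = 74.06 mm

plate: A = 150 × 150 = 22500.00, centroid at (75.00, 75.00).
removed quarter-circle: A = −¼π·20² = -314.16, centroid at (141.51, 141.51).
ΣA = 22185.84 mm²
ΣAx̄ = (22500.00)(75.00) + (-314.16)(141.51) = 1643042.78 mm³
ΣAȳ = (22500.00)(75.00) + (-314.16)(141.51) = 1643042.78 mm³
x̄ = 1643042.78 / 22185.84 = 74.06 mm
ȳ = 1643042.78 / 22185.84 = 74.06 mm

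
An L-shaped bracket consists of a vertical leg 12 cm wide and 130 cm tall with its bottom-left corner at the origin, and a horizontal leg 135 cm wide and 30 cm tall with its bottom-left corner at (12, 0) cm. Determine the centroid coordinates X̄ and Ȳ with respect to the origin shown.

vertical leg: A = 12 × 130 = 1560.00, centroid at (6.00, 65.00).
horizontal leg: A = 135 × 30 = 4050.00, centroid at (79.50, 15.00).
ΣA = 5610.00 cm², ΣAX̄ = 331335.00 cm³, ΣAȲ = 162150.00 cm³.
X̄ = 331335.00/5610.00 = 59.06 cm; Ȳ = 162150.00/5610.00 = 28.90 cm.

X̄ = 59.06 cm, Ȳ = 28.90 cm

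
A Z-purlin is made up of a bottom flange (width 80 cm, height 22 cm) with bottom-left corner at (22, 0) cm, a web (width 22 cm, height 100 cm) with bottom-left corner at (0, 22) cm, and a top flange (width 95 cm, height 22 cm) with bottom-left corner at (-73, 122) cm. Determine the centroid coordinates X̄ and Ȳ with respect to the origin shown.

X̄ = 13.23 cm, Ȳ = 75.33 cm

Part | A | x̄ᵢ | ȳᵢ | A·x̄ᵢ | A·ȳᵢ
bottom flange | 1760.00 | 62.00 | 11.00 | 109120.00 | 19360.00
web | 2200.00 | 11.00 | 72.00 | 24200.00 | 158400.00
top flange | 2090.00 | -25.50 | 133.00 | -53295.00 | 277970.00
Σ | 6050.00 |  |  | 80025.00 | 455730.00
X̄ = 80025.00 / 6050.00 = 13.23 cm
Ȳ = 455730.00 / 6050.00 = 75.33 cm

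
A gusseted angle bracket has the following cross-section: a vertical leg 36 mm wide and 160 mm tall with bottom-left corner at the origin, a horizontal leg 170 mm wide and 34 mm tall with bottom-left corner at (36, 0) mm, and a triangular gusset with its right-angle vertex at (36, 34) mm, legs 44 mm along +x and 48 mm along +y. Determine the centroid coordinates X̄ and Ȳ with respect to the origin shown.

vertical leg: A = 36 × 160 = 5760.00, centroid at (18.00, 80.00).
horizontal leg: A = 170 × 34 = 5780.00, centroid at (121.00, 17.00).
gusset: A = ½·44·48 = 1056.00, centroid at (50.67, 50.00).
ΣA = 12596.00 mm²
ΣAX̄ = (5760.00)(18.00) + (5780.00)(121.00) + (1056.00)(50.67) = 856564.00 mm³
ΣAȲ = (5760.00)(80.00) + (5780.00)(17.00) + (1056.00)(50.00) = 611860.00 mm³
X̄ = 856564.00 / 12596.00 = 68.00 mm
Ȳ = 611860.00 / 12596.00 = 48.58 mm

X̄ = 68.00 mm, Ȳ = 48.58 mm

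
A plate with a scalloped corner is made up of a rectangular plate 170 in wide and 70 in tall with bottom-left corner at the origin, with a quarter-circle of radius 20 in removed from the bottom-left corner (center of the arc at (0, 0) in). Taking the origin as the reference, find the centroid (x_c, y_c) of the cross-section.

x_c = 87.07 in, y_c = 35.72 in

Part | A | x̄ᵢ | ȳᵢ | A·x̄ᵢ | A·ȳᵢ
plate | 11900.00 | 85.00 | 35.00 | 1011500.00 | 416500.00
removed quarter-circle | -314.16 | 8.49 | 8.49 | -2666.67 | -2666.67
Σ | 11585.84 |  |  | 1008833.33 | 413833.33
x_c = 1008833.33 / 11585.84 = 87.07 in
y_c = 413833.33 / 11585.84 = 35.72 in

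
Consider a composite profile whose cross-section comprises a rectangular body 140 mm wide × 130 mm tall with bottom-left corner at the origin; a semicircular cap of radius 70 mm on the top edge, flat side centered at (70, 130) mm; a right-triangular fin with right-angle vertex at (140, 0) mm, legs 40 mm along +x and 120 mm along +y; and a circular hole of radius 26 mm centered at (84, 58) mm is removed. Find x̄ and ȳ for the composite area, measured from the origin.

x̄ = 76.51 mm, ȳ = 91.13 mm

rectangular body: A = 140 × 130 = 18200.00, centroid at (70.00, 65.00).
semicircular top: A = ½π·70² = 7696.90, centroid at (70.00, 159.71).
triangular fin: A = ½·40·120 = 2400.00, centroid at (153.33, 40.00).
hole: A = −π·26² = -2123.72, centroid at (84.00, 58.00).
ΣA = 26173.19 mm², ΣAx̄ = 2002390.94 mm³, ΣAȳ = 2385088.36 mm³.
x̄ = 2002390.94/26173.19 = 76.51 mm; ȳ = 2385088.36/26173.19 = 91.13 mm.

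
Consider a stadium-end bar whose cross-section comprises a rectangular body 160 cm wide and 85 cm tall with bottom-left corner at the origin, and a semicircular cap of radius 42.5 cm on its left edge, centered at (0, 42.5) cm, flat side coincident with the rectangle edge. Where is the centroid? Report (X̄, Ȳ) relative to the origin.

rectangular body: A = 160 × 85 = 13600.00, centroid at (80.00, 42.50).
semicircular end: A = ½π·42.5² = 2837.25, centroid at (-18.04, 42.50).
ΣA = 16437.25 cm²
ΣAX̄ = (13600.00)(80.00) + (2837.25)(-18.04) = 1036822.92 cm³
ΣAȲ = (13600.00)(42.50) + (2837.25)(42.50) = 698583.16 cm³
X̄ = 1036822.92 / 16437.25 = 63.08 cm
Ȳ = 698583.16 / 16437.25 = 42.50 cm

X̄ = 63.08 cm, Ȳ = 42.50 cm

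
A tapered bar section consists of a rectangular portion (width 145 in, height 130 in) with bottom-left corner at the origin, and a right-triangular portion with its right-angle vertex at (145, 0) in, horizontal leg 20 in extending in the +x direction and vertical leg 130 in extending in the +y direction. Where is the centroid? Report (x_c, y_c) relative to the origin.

x_c = 77.61 in, y_c = 63.60 in

rectangular portion: A = 145 × 130 = 18850.00, centroid at (72.50, 65.00).
triangular portion: A = ½·20·130 = 1300.00, centroid at (151.67, 43.33).
ΣA = 20150.00 in², ΣAx_c = 1563791.67 in³, ΣAy_c = 1281583.33 in³.
x_c = 1563791.67/20150.00 = 77.61 in; y_c = 1281583.33/20150.00 = 63.60 in.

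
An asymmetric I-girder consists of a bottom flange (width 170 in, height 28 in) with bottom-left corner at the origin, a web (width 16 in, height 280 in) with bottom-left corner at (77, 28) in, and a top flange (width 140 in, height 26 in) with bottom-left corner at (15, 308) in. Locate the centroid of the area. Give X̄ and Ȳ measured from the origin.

Part | A | x̄ᵢ | ȳᵢ | A·x̄ᵢ | A·ȳᵢ
bottom flange | 4760.00 | 85.00 | 14.00 | 404600.00 | 66640.00
web | 4480.00 | 85.00 | 168.00 | 380800.00 | 752640.00
top flange | 3640.00 | 85.00 | 321.00 | 309400.00 | 1168440.00
Σ | 12880.00 |  |  | 1094800.00 | 1987720.00
X̄ = 1094800.00 / 12880.00 = 85.00 in
Ȳ = 1987720.00 / 12880.00 = 154.33 in

X̄ = 85.00 in, Ȳ = 154.33 in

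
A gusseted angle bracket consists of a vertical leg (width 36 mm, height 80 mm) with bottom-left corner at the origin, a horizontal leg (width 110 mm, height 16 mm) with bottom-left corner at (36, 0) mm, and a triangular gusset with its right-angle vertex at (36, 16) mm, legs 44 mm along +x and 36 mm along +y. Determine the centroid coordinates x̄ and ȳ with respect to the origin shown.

vertical leg: A = 36 × 80 = 2880.00, centroid at (18.00, 40.00).
horizontal leg: A = 110 × 16 = 1760.00, centroid at (91.00, 8.00).
gusset: A = ½·44·36 = 792.00, centroid at (50.67, 28.00).
ΣA = 5432.00 mm²
ΣAx̄ = (2880.00)(18.00) + (1760.00)(91.00) + (792.00)(50.67) = 252128.00 mm³
ΣAȳ = (2880.00)(40.00) + (1760.00)(8.00) + (792.00)(28.00) = 151456.00 mm³
x̄ = 252128.00 / 5432.00 = 46.42 mm
ȳ = 151456.00 / 5432.00 = 27.88 mm

x̄ = 46.42 mm, ȳ = 27.88 mm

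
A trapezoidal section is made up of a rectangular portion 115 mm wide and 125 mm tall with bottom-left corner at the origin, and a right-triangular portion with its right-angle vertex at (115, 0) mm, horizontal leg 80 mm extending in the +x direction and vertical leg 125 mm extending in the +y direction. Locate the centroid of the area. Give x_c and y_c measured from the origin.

rectangular portion: A = 115 × 125 = 14375.00, centroid at (57.50, 62.50).
triangular portion: A = ½·80·125 = 5000.00, centroid at (141.67, 41.67).
ΣA = 19375.00 mm², ΣAx_c = 1534895.83 mm³, ΣAy_c = 1106770.83 mm³.
x_c = 1534895.83/19375.00 = 79.22 mm; y_c = 1106770.83/19375.00 = 57.12 mm.

x_c = 79.22 mm, y_c = 57.12 mm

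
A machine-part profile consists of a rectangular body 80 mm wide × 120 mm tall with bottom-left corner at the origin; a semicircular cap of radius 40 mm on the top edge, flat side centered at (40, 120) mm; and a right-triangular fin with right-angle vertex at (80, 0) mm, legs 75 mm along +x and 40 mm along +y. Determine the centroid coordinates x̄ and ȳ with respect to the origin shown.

rectangular body: A = 80 × 120 = 9600.00, centroid at (40.00, 60.00).
semicircular top: A = ½π·40² = 2513.27, centroid at (40.00, 136.98).
triangular fin: A = ½·75·40 = 1500.00, centroid at (105.00, 13.33).
ΣA = 13613.27 mm²
ΣAx̄ = (9600.00)(40.00) + (2513.27)(40.00) + (1500.00)(105.00) = 642030.96 mm³
ΣAȳ = (9600.00)(60.00) + (2513.27)(136.98) + (1500.00)(13.33) = 940259.56 mm³
x̄ = 642030.96 / 13613.27 = 47.16 mm
ȳ = 940259.56 / 13613.27 = 69.07 mm

x̄ = 47.16 mm, ȳ = 69.07 mm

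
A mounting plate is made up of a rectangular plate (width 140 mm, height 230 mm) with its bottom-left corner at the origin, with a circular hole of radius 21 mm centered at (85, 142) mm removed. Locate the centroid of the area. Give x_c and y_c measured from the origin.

Part | A | x̄ᵢ | ȳᵢ | A·x̄ᵢ | A·ȳᵢ
plate | 32200.00 | 70.00 | 115.00 | 2254000.00 | 3703000.00
hole | -1385.44 | 85.00 | 142.00 | -117762.60 | -196732.82
Σ | 30814.56 |  |  | 2136237.40 | 3506267.18
x_c = 2136237.40 / 30814.56 = 69.33 mm
y_c = 3506267.18 / 30814.56 = 113.79 mm

x_c = 69.33 mm, y_c = 113.79 mm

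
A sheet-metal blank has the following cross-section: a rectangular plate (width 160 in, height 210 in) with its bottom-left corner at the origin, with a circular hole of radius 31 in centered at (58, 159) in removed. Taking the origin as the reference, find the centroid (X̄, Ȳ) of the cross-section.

plate: A = 160 × 210 = 33600.00, centroid at (80.00, 105.00).
hole: A = −π·31² = -3019.07, centroid at (58.00, 159.00).
ΣA = 30580.93 in², ΣAX̄ = 2512893.91 in³, ΣAȲ = 3047967.78 in³.
X̄ = 2512893.91/30580.93 = 82.17 in; Ȳ = 3047967.78/30580.93 = 99.67 in.

X̄ = 82.17 in, Ȳ = 99.67 in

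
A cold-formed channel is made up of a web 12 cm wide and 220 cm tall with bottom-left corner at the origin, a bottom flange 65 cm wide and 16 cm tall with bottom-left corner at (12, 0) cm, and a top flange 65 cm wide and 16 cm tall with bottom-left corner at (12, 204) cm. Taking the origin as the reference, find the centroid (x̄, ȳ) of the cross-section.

Part | A | x̄ᵢ | ȳᵢ | A·x̄ᵢ | A·ȳᵢ
web | 2640.00 | 6.00 | 110.00 | 15840.00 | 290400.00
bottom flange | 1040.00 | 44.50 | 8.00 | 46280.00 | 8320.00
top flange | 1040.00 | 44.50 | 212.00 | 46280.00 | 220480.00
Σ | 4720.00 |  |  | 108400.00 | 519200.00
x̄ = 108400.00 / 4720.00 = 22.97 cm
ȳ = 519200.00 / 4720.00 = 110.00 cm

x̄ = 22.97 cm, ȳ = 110.00 cm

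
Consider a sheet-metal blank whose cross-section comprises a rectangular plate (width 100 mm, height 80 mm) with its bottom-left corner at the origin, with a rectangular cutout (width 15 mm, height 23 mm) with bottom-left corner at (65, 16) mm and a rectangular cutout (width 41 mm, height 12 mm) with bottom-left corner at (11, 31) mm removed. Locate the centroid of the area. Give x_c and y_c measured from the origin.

x_c = 50.19 mm, y_c = 40.81 mm

plate: A = 100 × 80 = 8000.00, centroid at (50.00, 40.00).
hole 1: A = −(15 × 23) = -345.00, centroid at (72.50, 27.50).
hole 2: A = −(41 × 12) = -492.00, centroid at (31.50, 37.00).
ΣA = 7163.00 mm², ΣAx_c = 359489.50 mm³, ΣAy_c = 292308.50 mm³.
x_c = 359489.50/7163.00 = 50.19 mm; y_c = 292308.50/7163.00 = 40.81 mm.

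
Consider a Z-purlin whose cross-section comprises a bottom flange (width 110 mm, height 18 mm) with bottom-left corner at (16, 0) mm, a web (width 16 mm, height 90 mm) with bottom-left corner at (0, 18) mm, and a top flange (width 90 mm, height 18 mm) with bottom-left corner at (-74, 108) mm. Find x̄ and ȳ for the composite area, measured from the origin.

bottom flange: A = 110 × 18 = 1980.00, centroid at (71.00, 9.00).
web: A = 16 × 90 = 1440.00, centroid at (8.00, 63.00).
top flange: A = 90 × 18 = 1620.00, centroid at (-29.00, 117.00).
ΣA = 5040.00 mm², ΣAx̄ = 105120.00 mm³, ΣAȳ = 298080.00 mm³.
x̄ = 105120.00/5040.00 = 20.86 mm; ȳ = 298080.00/5040.00 = 59.14 mm.

x̄ = 20.86 mm, ȳ = 59.14 mm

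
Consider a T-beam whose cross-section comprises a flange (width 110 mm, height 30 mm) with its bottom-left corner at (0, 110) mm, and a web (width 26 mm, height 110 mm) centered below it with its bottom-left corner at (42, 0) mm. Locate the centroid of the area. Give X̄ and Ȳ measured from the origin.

X̄ = 55.00 mm, Ȳ = 92.50 mm

Part | A | x̄ᵢ | ȳᵢ | A·x̄ᵢ | A·ȳᵢ
web | 2860.00 | 55.00 | 55.00 | 157300.00 | 157300.00
flange | 3300.00 | 55.00 | 125.00 | 181500.00 | 412500.00
Σ | 6160.00 |  |  | 338800.00 | 569800.00
X̄ = 338800.00 / 6160.00 = 55.00 mm
Ȳ = 569800.00 / 6160.00 = 92.50 mm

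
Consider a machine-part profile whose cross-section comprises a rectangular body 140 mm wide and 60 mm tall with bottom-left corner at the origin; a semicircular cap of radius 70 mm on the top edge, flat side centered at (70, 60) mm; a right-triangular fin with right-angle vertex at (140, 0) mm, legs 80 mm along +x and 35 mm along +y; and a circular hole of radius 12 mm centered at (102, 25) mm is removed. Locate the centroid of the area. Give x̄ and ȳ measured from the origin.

rectangular body: A = 140 × 60 = 8400.00, centroid at (70.00, 30.00).
semicircular top: A = ½π·70² = 7696.90, centroid at (70.00, 89.71).
triangular fin: A = ½·80·35 = 1400.00, centroid at (166.67, 11.67).
hole: A = −π·12² = -452.39, centroid at (102.00, 25.00).
ΣA = 17044.51 mm², ΣAx̄ = 1313972.76 mm³, ΣAȳ = 947504.39 mm³.
x̄ = 1313972.76/17044.51 = 77.09 mm; ȳ = 947504.39/17044.51 = 55.59 mm.

x̄ = 77.09 mm, ȳ = 55.59 mm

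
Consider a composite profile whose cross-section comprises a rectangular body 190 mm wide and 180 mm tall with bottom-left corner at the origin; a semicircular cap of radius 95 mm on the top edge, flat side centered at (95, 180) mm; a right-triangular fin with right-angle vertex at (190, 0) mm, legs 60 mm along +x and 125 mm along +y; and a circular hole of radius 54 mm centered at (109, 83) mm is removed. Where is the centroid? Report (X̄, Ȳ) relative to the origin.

X̄ = 102.05 mm, Ȳ = 130.27 mm

rectangular body: A = 190 × 180 = 34200.00, centroid at (95.00, 90.00).
semicircular top: A = ½π·95² = 14176.44, centroid at (95.00, 220.32).
triangular fin: A = ½·60·125 = 3750.00, centroid at (210.00, 41.67).
hole: A = −π·54² = -9160.88, centroid at (109.00, 83.00).
ΣA = 42965.55 mm², ΣAX̄ = 4384725.13 mm³, ΣAȲ = 5597238.58 mm³.
X̄ = 4384725.13/42965.55 = 102.05 mm; Ȳ = 5597238.58/42965.55 = 130.27 mm.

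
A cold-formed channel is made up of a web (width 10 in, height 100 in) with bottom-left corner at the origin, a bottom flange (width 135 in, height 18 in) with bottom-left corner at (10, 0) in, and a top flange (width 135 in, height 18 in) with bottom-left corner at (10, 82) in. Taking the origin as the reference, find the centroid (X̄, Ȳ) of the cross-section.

X̄ = 65.13 in, Ȳ = 50.00 in

web: A = 10 × 100 = 1000.00, centroid at (5.00, 50.00).
bottom flange: A = 135 × 18 = 2430.00, centroid at (77.50, 9.00).
top flange: A = 135 × 18 = 2430.00, centroid at (77.50, 91.00).
ΣA = 5860.00 in², ΣAX̄ = 381650.00 in³, ΣAȲ = 293000.00 in³.
X̄ = 381650.00/5860.00 = 65.13 in; Ȳ = 293000.00/5860.00 = 50.00 in.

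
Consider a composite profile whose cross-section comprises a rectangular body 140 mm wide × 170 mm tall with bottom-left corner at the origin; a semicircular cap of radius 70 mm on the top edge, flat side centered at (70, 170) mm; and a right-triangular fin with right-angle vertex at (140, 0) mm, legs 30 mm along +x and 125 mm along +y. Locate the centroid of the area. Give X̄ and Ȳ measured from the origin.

Part | A | x̄ᵢ | ȳᵢ | A·x̄ᵢ | A·ȳᵢ
rectangular body | 23800.00 | 70.00 | 85.00 | 1666000.00 | 2023000.00
semicircular top | 7696.90 | 70.00 | 199.71 | 538783.14 | 1537140.01
triangular fin | 1875.00 | 150.00 | 41.67 | 281250.00 | 78125.00
Σ | 33371.90 |  |  | 2486033.14 | 3638265.01
X̄ = 2486033.14 / 33371.90 = 74.49 mm
Ȳ = 3638265.01 / 33371.90 = 109.02 mm

X̄ = 74.49 mm, Ȳ = 109.02 mm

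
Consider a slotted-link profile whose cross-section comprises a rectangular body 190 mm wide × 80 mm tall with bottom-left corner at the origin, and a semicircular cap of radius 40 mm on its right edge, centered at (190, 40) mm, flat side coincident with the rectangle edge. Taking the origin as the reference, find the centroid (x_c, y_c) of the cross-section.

x_c = 110.89 mm, y_c = 40.00 mm

rectangular body: A = 190 × 80 = 15200.00, centroid at (95.00, 40.00).
semicircular end: A = ½π·40² = 2513.27, centroid at (206.98, 40.00).
ΣA = 17713.27 mm²
ΣAx_c = (15200.00)(95.00) + (2513.27)(206.98) = 1964188.75 mm³
ΣAy_c = (15200.00)(40.00) + (2513.27)(40.00) = 708530.96 mm³
x_c = 1964188.75 / 17713.27 = 110.89 mm
y_c = 708530.96 / 17713.27 = 40.00 mm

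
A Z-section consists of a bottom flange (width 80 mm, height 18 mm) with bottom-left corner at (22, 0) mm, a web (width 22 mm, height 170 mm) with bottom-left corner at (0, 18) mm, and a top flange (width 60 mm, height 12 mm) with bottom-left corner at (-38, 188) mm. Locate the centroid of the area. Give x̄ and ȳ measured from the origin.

bottom flange: A = 80 × 18 = 1440.00, centroid at (62.00, 9.00).
web: A = 22 × 170 = 3740.00, centroid at (11.00, 103.00).
top flange: A = 60 × 12 = 720.00, centroid at (-8.00, 194.00).
ΣA = 5900.00 mm²
ΣAx̄ = (1440.00)(62.00) + (3740.00)(11.00) + (720.00)(-8.00) = 124660.00 mm³
ΣAȳ = (1440.00)(9.00) + (3740.00)(103.00) + (720.00)(194.00) = 537860.00 mm³
x̄ = 124660.00 / 5900.00 = 21.13 mm
ȳ = 537860.00 / 5900.00 = 91.16 mm

x̄ = 21.13 mm, ȳ = 91.16 mm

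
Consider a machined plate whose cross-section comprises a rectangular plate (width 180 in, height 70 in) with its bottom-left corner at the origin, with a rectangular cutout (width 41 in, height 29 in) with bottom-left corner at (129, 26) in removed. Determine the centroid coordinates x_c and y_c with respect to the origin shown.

plate: A = 180 × 70 = 12600.00, centroid at (90.00, 35.00).
hole: A = −(41 × 29) = -1189.00, centroid at (149.50, 40.50).
ΣA = 11411.00 in², ΣAx_c = 956244.50 in³, ΣAy_c = 392845.50 in³.
x_c = 956244.50/11411.00 = 83.80 in; y_c = 392845.50/11411.00 = 34.43 in.

x_c = 83.80 in, y_c = 34.43 in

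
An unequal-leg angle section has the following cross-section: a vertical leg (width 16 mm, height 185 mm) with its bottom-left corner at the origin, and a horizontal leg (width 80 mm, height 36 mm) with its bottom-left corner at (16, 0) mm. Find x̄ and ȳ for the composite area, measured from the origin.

x̄ = 31.67 mm, ȳ = 55.76 mm

Part | A | x̄ᵢ | ȳᵢ | A·x̄ᵢ | A·ȳᵢ
vertical leg | 2960.00 | 8.00 | 92.50 | 23680.00 | 273800.00
horizontal leg | 2880.00 | 56.00 | 18.00 | 161280.00 | 51840.00
Σ | 5840.00 |  |  | 184960.00 | 325640.00
x̄ = 184960.00 / 5840.00 = 31.67 mm
ȳ = 325640.00 / 5840.00 = 55.76 mm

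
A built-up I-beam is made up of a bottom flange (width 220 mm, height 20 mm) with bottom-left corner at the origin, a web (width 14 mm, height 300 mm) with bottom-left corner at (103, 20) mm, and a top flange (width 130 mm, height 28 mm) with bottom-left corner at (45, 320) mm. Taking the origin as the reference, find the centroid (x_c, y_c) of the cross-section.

Part | A | x̄ᵢ | ȳᵢ | A·x̄ᵢ | A·ȳᵢ
bottom flange | 4400.00 | 110.00 | 10.00 | 484000.00 | 44000.00
web | 4200.00 | 110.00 | 170.00 | 462000.00 | 714000.00
top flange | 3640.00 | 110.00 | 334.00 | 400400.00 | 1215760.00
Σ | 12240.00 |  |  | 1346400.00 | 1973760.00
x_c = 1346400.00 / 12240.00 = 110.00 mm
y_c = 1973760.00 / 12240.00 = 161.25 mm

x_c = 110.00 mm, y_c = 161.25 mm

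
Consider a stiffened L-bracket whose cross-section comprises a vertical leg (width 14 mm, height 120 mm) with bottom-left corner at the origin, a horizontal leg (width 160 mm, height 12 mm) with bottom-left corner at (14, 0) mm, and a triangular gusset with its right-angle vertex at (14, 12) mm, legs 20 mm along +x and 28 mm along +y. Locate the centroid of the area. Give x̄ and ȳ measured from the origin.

x̄ = 51.04 mm, ȳ = 30.49 mm

vertical leg: A = 14 × 120 = 1680.00, centroid at (7.00, 60.00).
horizontal leg: A = 160 × 12 = 1920.00, centroid at (94.00, 6.00).
gusset: A = ½·20·28 = 280.00, centroid at (20.67, 21.33).
ΣA = 3880.00 mm²
ΣAx̄ = (1680.00)(7.00) + (1920.00)(94.00) + (280.00)(20.67) = 198026.67 mm³
ΣAȳ = (1680.00)(60.00) + (1920.00)(6.00) + (280.00)(21.33) = 118293.33 mm³
x̄ = 198026.67 / 3880.00 = 51.04 mm
ȳ = 118293.33 / 3880.00 = 30.49 mm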